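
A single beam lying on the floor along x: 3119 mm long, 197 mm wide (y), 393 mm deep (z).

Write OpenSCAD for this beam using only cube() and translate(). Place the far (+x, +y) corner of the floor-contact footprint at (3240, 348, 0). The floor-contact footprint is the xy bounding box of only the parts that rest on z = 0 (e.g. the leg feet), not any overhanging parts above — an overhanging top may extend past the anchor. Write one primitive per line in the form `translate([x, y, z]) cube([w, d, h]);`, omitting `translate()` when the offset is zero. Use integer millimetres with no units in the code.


translate([121, 151, 0]) cube([3119, 197, 393]);


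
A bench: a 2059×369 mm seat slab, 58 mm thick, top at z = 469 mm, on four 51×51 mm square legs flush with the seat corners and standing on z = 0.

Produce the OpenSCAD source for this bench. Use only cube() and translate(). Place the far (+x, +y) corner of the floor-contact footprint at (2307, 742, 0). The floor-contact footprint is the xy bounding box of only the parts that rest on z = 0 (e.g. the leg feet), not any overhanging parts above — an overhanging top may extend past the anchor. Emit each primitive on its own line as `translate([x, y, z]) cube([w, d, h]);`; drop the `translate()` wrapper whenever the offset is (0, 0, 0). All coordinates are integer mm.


translate([248, 373, 411]) cube([2059, 369, 58]);
translate([248, 373, 0]) cube([51, 51, 411]);
translate([248, 691, 0]) cube([51, 51, 411]);
translate([2256, 373, 0]) cube([51, 51, 411]);
translate([2256, 691, 0]) cube([51, 51, 411]);


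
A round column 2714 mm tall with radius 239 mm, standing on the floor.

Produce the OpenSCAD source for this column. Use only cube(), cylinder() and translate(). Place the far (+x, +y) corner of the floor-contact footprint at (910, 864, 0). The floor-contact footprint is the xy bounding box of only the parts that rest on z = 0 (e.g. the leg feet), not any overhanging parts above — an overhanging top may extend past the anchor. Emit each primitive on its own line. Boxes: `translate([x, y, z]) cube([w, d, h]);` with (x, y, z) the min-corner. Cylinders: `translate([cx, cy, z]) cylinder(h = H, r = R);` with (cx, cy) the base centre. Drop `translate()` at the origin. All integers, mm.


translate([671, 625, 0]) cylinder(h = 2714, r = 239);


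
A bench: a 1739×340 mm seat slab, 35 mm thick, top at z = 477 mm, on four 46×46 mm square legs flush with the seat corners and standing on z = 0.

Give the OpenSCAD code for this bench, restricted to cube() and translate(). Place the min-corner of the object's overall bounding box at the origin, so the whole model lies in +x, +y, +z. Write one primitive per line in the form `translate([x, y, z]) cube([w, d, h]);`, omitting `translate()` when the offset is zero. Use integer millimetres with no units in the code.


translate([0, 0, 442]) cube([1739, 340, 35]);
cube([46, 46, 442]);
translate([0, 294, 0]) cube([46, 46, 442]);
translate([1693, 0, 0]) cube([46, 46, 442]);
translate([1693, 294, 0]) cube([46, 46, 442]);


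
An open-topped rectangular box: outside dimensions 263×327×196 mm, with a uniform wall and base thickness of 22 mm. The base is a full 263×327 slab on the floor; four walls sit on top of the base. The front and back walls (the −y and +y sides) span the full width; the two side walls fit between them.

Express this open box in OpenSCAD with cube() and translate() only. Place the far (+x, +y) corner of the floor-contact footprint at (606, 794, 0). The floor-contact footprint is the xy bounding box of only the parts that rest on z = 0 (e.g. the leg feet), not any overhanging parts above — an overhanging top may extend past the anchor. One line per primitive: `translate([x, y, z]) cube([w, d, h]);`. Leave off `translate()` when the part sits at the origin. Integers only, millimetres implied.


translate([343, 467, 0]) cube([263, 327, 22]);
translate([343, 467, 22]) cube([263, 22, 174]);
translate([343, 772, 22]) cube([263, 22, 174]);
translate([343, 489, 22]) cube([22, 283, 174]);
translate([584, 489, 22]) cube([22, 283, 174]);


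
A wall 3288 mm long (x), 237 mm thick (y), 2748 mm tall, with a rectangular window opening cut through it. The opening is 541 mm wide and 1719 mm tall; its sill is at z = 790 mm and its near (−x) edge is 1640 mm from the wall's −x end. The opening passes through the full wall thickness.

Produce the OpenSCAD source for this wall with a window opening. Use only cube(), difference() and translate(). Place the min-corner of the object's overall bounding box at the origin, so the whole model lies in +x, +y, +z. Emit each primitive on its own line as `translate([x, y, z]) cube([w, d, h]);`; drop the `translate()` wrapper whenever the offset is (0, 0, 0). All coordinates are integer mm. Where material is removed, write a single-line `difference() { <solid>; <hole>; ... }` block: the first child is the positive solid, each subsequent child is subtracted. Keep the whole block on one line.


difference() { cube([3288, 237, 2748]); translate([1640, 0, 790]) cube([541, 237, 1719]); }


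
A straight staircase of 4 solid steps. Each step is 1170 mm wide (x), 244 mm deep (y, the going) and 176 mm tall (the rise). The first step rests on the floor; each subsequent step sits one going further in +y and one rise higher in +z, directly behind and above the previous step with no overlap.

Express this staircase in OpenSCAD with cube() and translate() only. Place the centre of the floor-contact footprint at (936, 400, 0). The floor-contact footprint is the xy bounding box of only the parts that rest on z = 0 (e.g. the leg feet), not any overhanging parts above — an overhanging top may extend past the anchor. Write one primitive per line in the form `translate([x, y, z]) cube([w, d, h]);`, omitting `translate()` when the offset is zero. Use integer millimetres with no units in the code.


translate([351, 278, 0]) cube([1170, 244, 176]);
translate([351, 522, 176]) cube([1170, 244, 176]);
translate([351, 766, 352]) cube([1170, 244, 176]);
translate([351, 1010, 528]) cube([1170, 244, 176]);


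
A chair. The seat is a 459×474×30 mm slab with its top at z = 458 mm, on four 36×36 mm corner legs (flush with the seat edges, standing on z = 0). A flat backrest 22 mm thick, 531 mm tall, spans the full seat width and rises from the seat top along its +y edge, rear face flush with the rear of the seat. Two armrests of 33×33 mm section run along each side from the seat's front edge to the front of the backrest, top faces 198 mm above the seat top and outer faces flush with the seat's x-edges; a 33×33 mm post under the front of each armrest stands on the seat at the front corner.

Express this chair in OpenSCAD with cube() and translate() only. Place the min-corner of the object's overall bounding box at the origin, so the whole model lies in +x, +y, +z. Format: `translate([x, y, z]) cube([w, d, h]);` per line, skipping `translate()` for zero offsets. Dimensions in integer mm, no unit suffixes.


translate([0, 0, 428]) cube([459, 474, 30]);
cube([36, 36, 428]);
translate([423, 0, 0]) cube([36, 36, 428]);
translate([0, 438, 0]) cube([36, 36, 428]);
translate([423, 438, 0]) cube([36, 36, 428]);
translate([0, 452, 458]) cube([459, 22, 531]);
translate([0, 0, 623]) cube([33, 452, 33]);
translate([426, 0, 623]) cube([33, 452, 33]);
translate([0, 0, 458]) cube([33, 33, 165]);
translate([426, 0, 458]) cube([33, 33, 165]);


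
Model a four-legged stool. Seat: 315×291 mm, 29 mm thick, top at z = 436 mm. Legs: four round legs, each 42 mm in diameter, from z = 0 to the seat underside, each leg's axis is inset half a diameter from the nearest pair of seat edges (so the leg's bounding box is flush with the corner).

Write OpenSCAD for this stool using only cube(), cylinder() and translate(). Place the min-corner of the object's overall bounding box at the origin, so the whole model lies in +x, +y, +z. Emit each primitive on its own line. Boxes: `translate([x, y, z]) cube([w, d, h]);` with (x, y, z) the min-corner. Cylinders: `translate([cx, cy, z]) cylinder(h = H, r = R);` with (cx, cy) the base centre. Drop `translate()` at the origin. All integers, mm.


translate([0, 0, 407]) cube([315, 291, 29]);
translate([21, 21, 0]) cylinder(h = 407, r = 21);
translate([294, 21, 0]) cylinder(h = 407, r = 21);
translate([21, 270, 0]) cylinder(h = 407, r = 21);
translate([294, 270, 0]) cylinder(h = 407, r = 21);


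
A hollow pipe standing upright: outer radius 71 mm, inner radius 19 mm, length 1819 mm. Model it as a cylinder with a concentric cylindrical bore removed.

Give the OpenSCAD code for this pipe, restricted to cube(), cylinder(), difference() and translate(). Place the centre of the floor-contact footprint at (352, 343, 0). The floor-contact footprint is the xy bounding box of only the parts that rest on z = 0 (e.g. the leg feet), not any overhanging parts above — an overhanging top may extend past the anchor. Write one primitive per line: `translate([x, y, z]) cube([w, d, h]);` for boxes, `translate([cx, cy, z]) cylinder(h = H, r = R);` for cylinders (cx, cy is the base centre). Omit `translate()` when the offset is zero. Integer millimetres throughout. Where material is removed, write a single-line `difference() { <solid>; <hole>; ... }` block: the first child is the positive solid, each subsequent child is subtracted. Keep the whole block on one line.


difference() { translate([352, 343, 0]) cylinder(h = 1819, r = 71); translate([352, 343, 0]) cylinder(h = 1819, r = 19); }


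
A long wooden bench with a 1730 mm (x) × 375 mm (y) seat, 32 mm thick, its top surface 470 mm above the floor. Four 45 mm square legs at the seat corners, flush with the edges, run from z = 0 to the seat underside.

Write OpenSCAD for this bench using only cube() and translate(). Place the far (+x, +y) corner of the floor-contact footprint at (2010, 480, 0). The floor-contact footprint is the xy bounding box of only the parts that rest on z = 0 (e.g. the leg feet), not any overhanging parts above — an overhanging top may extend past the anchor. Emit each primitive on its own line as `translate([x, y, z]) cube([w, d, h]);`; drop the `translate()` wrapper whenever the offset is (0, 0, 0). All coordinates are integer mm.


translate([280, 105, 438]) cube([1730, 375, 32]);
translate([280, 105, 0]) cube([45, 45, 438]);
translate([280, 435, 0]) cube([45, 45, 438]);
translate([1965, 105, 0]) cube([45, 45, 438]);
translate([1965, 435, 0]) cube([45, 45, 438]);


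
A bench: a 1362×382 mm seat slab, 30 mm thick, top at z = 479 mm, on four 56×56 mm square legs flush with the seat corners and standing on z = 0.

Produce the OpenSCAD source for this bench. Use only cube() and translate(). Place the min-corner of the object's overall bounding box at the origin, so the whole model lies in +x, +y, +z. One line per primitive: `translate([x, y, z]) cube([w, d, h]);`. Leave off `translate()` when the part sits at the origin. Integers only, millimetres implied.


translate([0, 0, 449]) cube([1362, 382, 30]);
cube([56, 56, 449]);
translate([0, 326, 0]) cube([56, 56, 449]);
translate([1306, 0, 0]) cube([56, 56, 449]);
translate([1306, 326, 0]) cube([56, 56, 449]);


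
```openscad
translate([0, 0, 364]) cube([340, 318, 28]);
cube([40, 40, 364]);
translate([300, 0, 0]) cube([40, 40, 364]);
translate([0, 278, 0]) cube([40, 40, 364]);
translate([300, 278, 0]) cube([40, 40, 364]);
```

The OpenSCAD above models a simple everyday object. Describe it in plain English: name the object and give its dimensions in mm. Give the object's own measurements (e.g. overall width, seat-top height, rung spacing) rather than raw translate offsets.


A four-legged stool. The seat is a 340×318×28 mm slab whose top surface is at z = 392 mm; four square legs, each 40×40 mm in cross-section, run from the floor (z = 0) to the underside of the seat, each flush with a corner of the seat.


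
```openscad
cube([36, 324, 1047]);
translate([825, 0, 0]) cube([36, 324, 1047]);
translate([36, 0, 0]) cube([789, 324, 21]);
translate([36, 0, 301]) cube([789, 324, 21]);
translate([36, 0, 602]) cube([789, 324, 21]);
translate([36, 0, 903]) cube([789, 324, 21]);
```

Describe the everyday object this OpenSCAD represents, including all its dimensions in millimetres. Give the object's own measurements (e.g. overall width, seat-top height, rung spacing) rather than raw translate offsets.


An open bookshelf. Two side panels, each 36 mm thick, 324 mm deep and 1047 mm tall, stand 861 mm apart (outside-to-outside). Between them sit 4 shelves, each 21 mm thick and 324 mm deep, spanning the full gap between the sides. The bottom shelf rests on the floor (its underside at z = 0) and the clear gap between one shelf's top and the next shelf's underside is 280 mm.


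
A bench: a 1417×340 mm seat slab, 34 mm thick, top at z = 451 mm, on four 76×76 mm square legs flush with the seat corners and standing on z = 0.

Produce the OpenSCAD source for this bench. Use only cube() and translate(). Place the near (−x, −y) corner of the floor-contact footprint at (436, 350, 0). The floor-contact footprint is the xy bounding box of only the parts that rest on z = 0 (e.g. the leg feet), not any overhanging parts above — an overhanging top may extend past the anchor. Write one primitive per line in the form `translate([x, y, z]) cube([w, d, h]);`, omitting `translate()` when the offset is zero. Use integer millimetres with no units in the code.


translate([436, 350, 417]) cube([1417, 340, 34]);
translate([436, 350, 0]) cube([76, 76, 417]);
translate([436, 614, 0]) cube([76, 76, 417]);
translate([1777, 350, 0]) cube([76, 76, 417]);
translate([1777, 614, 0]) cube([76, 76, 417]);


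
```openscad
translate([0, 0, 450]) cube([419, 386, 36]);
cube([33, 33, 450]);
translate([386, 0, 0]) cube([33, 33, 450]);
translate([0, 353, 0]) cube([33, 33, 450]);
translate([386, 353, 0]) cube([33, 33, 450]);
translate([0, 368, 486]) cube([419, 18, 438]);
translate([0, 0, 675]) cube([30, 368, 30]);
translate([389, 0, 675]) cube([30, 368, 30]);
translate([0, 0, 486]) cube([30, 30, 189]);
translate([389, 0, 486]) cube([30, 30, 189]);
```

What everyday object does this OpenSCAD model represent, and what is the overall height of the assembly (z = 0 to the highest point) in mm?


A chair. The overall height is 924 mm.

A slab on four corner posts with a tall panel at the back — a chair. The seat slab sits at z = 450 with thickness 36, and the 438 mm backrest starts at the seat top, so the overall height is 450 + 36 + 438 = 924 mm.


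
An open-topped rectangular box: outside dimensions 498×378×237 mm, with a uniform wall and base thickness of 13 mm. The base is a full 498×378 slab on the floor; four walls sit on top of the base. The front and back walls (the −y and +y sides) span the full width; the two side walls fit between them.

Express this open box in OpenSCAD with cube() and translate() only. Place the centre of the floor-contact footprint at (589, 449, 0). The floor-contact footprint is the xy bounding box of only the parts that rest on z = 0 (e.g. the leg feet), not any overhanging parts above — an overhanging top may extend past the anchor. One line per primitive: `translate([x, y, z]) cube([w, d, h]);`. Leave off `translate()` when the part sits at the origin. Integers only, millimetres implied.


translate([340, 260, 0]) cube([498, 378, 13]);
translate([340, 260, 13]) cube([498, 13, 224]);
translate([340, 625, 13]) cube([498, 13, 224]);
translate([340, 273, 13]) cube([13, 352, 224]);
translate([825, 273, 13]) cube([13, 352, 224]);


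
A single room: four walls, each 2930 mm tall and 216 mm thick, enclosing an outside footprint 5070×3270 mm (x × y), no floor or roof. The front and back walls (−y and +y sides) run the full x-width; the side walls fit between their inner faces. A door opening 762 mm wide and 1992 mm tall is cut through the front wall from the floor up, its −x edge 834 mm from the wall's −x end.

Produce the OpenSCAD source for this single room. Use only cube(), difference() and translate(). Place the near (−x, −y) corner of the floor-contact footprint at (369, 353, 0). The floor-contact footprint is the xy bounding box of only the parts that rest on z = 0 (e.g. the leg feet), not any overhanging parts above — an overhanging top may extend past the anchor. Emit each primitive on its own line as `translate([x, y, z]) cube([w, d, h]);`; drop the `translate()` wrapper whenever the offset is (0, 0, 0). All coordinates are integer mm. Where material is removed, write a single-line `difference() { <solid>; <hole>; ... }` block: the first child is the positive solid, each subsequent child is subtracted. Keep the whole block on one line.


difference() { translate([369, 353, 0]) cube([5070, 216, 2930]); translate([1203, 353, 0]) cube([762, 216, 1992]); }
translate([369, 3407, 0]) cube([5070, 216, 2930]);
translate([369, 569, 0]) cube([216, 2838, 2930]);
translate([5223, 569, 0]) cube([216, 2838, 2930]);


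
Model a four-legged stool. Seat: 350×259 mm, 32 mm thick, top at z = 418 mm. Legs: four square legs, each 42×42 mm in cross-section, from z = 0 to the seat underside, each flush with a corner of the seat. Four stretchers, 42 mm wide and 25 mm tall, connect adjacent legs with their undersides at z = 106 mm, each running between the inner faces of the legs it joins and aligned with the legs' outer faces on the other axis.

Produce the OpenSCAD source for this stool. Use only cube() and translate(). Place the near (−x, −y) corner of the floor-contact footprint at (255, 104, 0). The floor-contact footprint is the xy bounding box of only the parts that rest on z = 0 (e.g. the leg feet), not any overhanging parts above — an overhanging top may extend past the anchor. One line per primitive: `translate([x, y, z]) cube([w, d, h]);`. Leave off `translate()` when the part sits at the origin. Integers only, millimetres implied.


translate([255, 104, 386]) cube([350, 259, 32]);
translate([255, 104, 0]) cube([42, 42, 386]);
translate([563, 104, 0]) cube([42, 42, 386]);
translate([255, 321, 0]) cube([42, 42, 386]);
translate([563, 321, 0]) cube([42, 42, 386]);
translate([297, 104, 106]) cube([266, 42, 25]);
translate([297, 321, 106]) cube([266, 42, 25]);
translate([255, 146, 106]) cube([42, 175, 25]);
translate([563, 146, 106]) cube([42, 175, 25]);


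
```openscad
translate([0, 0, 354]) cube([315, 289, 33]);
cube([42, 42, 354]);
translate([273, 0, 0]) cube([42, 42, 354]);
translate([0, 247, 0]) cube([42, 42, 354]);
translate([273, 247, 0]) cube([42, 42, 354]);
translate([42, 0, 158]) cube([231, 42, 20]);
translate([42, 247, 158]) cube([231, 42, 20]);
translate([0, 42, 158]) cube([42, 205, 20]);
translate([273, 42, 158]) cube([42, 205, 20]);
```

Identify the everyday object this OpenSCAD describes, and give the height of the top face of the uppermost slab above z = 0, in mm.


A stool. The seat height is 387 mm.

A 315×289×33 slab at z = 354 on four corner posts — a stool. The seat top is 354 + 33 = 387 mm.


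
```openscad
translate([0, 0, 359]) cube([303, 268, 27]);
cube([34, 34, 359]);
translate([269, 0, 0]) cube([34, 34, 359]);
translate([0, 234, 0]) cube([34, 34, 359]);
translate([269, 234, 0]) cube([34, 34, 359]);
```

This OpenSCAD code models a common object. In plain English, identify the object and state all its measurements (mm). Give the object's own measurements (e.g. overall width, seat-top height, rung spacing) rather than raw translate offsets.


A four-legged stool. The seat is a 303×268×27 mm slab whose top surface is at z = 386 mm; four square legs, each 34×34 mm in cross-section, run from the floor (z = 0) to the underside of the seat, each flush with a corner of the seat.


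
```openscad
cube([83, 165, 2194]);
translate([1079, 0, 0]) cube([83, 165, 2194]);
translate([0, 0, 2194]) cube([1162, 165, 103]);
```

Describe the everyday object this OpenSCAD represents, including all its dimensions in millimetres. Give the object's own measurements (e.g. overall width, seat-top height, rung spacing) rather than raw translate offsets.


A door frame. The clear opening is 996 mm wide and 2194 mm high. Two 83 mm wide jambs, 165 mm deep, stand either side of the opening from the floor to the top of the opening. A 103 mm thick head sits across the top of both jambs, spanning the full outside width of the frame.


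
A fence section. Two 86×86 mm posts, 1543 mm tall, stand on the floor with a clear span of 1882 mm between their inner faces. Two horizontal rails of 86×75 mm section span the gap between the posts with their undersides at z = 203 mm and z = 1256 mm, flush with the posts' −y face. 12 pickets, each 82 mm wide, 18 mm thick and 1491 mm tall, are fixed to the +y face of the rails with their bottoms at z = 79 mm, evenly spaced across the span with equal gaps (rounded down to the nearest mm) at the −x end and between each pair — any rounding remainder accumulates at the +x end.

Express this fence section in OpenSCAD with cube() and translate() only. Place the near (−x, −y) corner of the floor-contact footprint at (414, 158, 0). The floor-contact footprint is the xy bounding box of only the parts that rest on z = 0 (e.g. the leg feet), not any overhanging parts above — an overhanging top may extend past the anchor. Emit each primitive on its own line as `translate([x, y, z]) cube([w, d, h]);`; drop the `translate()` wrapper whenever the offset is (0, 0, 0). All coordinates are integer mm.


translate([414, 158, 0]) cube([86, 86, 1543]);
translate([2382, 158, 0]) cube([86, 86, 1543]);
translate([500, 158, 203]) cube([1882, 86, 75]);
translate([500, 158, 1256]) cube([1882, 86, 75]);
translate([569, 244, 79]) cube([82, 18, 1491]);
translate([720, 244, 79]) cube([82, 18, 1491]);
translate([871, 244, 79]) cube([82, 18, 1491]);
translate([1022, 244, 79]) cube([82, 18, 1491]);
translate([1173, 244, 79]) cube([82, 18, 1491]);
translate([1324, 244, 79]) cube([82, 18, 1491]);
translate([1475, 244, 79]) cube([82, 18, 1491]);
translate([1626, 244, 79]) cube([82, 18, 1491]);
translate([1777, 244, 79]) cube([82, 18, 1491]);
translate([1928, 244, 79]) cube([82, 18, 1491]);
translate([2079, 244, 79]) cube([82, 18, 1491]);
translate([2230, 244, 79]) cube([82, 18, 1491]);


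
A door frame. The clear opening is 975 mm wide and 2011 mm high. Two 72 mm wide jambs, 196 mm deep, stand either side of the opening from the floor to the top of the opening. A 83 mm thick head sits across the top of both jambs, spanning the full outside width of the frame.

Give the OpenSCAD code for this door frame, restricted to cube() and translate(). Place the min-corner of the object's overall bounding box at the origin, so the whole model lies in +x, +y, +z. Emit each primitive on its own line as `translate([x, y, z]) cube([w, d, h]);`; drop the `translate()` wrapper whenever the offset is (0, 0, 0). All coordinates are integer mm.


cube([72, 196, 2011]);
translate([1047, 0, 0]) cube([72, 196, 2011]);
translate([0, 0, 2011]) cube([1119, 196, 83]);


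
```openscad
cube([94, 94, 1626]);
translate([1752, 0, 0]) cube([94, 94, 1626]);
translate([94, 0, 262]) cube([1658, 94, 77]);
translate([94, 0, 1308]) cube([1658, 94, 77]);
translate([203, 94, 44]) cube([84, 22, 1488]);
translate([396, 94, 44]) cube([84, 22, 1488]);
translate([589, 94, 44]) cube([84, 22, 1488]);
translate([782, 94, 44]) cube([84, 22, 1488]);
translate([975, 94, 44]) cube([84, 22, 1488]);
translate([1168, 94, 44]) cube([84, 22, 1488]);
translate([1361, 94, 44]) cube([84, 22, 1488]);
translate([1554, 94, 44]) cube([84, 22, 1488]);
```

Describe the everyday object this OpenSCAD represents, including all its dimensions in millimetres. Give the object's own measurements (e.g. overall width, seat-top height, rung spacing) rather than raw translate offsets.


A fence section. Two 94×94 mm posts, 1626 mm tall, stand on the floor with a clear span of 1658 mm between their inner faces. Two horizontal rails of 94×77 mm section span the gap between the posts with their undersides at z = 262 mm and z = 1308 mm, flush with the posts' −y face. 8 pickets, each 84 mm wide, 22 mm thick and 1488 mm tall, are fixed to the +y face of the rails with their bottoms at z = 44 mm, spaced across the span with a 109 mm gap after the −x post and between neighbouring pickets, with 114 mm left before the +x post.


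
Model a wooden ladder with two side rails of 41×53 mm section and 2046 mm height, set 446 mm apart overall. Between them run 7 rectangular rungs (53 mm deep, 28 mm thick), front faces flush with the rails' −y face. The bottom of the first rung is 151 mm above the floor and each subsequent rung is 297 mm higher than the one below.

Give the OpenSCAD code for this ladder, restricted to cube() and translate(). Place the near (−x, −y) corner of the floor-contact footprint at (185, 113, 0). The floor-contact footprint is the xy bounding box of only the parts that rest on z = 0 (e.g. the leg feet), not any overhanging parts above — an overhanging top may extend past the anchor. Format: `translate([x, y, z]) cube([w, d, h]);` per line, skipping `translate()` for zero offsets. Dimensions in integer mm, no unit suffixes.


translate([185, 113, 0]) cube([41, 53, 2046]);
translate([590, 113, 0]) cube([41, 53, 2046]);
translate([226, 113, 151]) cube([364, 53, 28]);
translate([226, 113, 448]) cube([364, 53, 28]);
translate([226, 113, 745]) cube([364, 53, 28]);
translate([226, 113, 1042]) cube([364, 53, 28]);
translate([226, 113, 1339]) cube([364, 53, 28]);
translate([226, 113, 1636]) cube([364, 53, 28]);
translate([226, 113, 1933]) cube([364, 53, 28]);


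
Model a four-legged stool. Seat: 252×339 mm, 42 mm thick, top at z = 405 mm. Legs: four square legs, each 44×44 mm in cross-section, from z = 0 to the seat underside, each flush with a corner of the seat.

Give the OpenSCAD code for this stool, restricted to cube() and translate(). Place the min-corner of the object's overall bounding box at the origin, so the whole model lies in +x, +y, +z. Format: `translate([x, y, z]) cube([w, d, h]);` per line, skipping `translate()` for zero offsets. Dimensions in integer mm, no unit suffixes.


translate([0, 0, 363]) cube([252, 339, 42]);
cube([44, 44, 363]);
translate([208, 0, 0]) cube([44, 44, 363]);
translate([0, 295, 0]) cube([44, 44, 363]);
translate([208, 295, 0]) cube([44, 44, 363]);


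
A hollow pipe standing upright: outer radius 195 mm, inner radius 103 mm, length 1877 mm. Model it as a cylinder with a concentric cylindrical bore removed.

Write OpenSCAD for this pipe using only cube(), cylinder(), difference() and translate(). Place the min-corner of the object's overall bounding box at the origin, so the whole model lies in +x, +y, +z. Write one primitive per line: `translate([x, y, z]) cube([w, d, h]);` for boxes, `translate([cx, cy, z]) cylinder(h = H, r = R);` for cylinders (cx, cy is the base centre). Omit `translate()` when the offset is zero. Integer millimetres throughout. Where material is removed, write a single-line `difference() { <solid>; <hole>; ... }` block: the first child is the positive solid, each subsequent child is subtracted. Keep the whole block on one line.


difference() { translate([195, 195, 0]) cylinder(h = 1877, r = 195); translate([195, 195, 0]) cylinder(h = 1877, r = 103); }


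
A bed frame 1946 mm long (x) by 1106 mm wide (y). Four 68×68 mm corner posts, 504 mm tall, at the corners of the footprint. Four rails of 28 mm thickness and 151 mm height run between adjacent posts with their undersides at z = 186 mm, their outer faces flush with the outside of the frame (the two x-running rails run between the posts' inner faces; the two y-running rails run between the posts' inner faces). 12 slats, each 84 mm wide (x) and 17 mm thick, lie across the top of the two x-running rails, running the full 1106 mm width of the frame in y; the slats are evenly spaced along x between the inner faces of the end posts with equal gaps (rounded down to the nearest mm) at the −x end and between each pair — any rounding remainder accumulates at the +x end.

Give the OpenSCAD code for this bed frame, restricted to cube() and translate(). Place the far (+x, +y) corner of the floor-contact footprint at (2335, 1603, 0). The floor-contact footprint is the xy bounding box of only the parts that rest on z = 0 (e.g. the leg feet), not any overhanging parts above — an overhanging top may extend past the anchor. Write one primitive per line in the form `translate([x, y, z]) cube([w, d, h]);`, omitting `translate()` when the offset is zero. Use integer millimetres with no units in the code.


// slat z = rail_z + rail_h = 186 + 151 = 337
// slat gap = ⌊(1810 − 12·84) / 13⌋ = 61
translate([389, 497, 0]) cube([68, 68, 504]);
translate([389, 1535, 0]) cube([68, 68, 504]);
translate([2267, 497, 0]) cube([68, 68, 504]);
translate([2267, 1535, 0]) cube([68, 68, 504]);
translate([457, 497, 186]) cube([1810, 28, 151]);
translate([457, 1575, 186]) cube([1810, 28, 151]);
translate([389, 565, 186]) cube([28, 970, 151]);
translate([2307, 565, 186]) cube([28, 970, 151]);
translate([518, 497, 337]) cube([84, 1106, 17]);
translate([663, 497, 337]) cube([84, 1106, 17]);
translate([808, 497, 337]) cube([84, 1106, 17]);
translate([953, 497, 337]) cube([84, 1106, 17]);
translate([1098, 497, 337]) cube([84, 1106, 17]);
translate([1243, 497, 337]) cube([84, 1106, 17]);
translate([1388, 497, 337]) cube([84, 1106, 17]);
translate([1533, 497, 337]) cube([84, 1106, 17]);
translate([1678, 497, 337]) cube([84, 1106, 17]);
translate([1823, 497, 337]) cube([84, 1106, 17]);
translate([1968, 497, 337]) cube([84, 1106, 17]);
translate([2113, 497, 337]) cube([84, 1106, 17]);


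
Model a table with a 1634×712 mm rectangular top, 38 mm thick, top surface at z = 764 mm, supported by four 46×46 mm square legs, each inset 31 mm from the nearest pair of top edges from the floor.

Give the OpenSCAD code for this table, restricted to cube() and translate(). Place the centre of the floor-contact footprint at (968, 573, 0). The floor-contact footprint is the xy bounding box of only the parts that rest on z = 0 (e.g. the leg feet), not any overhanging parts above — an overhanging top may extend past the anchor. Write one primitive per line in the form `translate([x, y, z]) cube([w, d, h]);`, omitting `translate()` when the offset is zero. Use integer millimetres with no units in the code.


translate([151, 217, 726]) cube([1634, 712, 38]);
translate([182, 248, 0]) cube([46, 46, 726]);
translate([1708, 248, 0]) cube([46, 46, 726]);
translate([182, 852, 0]) cube([46, 46, 726]);
translate([1708, 852, 0]) cube([46, 46, 726]);


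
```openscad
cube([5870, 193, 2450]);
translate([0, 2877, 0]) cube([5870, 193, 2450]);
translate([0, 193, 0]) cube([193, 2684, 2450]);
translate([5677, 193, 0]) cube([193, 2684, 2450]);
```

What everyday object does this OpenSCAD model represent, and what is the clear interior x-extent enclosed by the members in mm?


A house (or room) frame. The interior width is 5484 mm.

Four 2450 mm walls enclosing a rectangle with no floor or roof — a room or house frame. Outside width is 5870 mm and wall thickness is 193 mm, so the interior width is 5870 − 2 × 193 = 5484 mm.


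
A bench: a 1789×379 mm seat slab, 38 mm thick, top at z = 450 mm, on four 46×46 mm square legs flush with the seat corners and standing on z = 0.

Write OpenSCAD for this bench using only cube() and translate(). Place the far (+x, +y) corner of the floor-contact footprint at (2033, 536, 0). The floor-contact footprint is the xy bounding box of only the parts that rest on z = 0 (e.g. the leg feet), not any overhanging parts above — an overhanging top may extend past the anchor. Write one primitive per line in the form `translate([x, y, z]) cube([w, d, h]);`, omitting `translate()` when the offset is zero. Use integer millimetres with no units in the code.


// leg_h = 450 − 38 = 412
translate([244, 157, 412]) cube([1789, 379, 38]);
translate([244, 157, 0]) cube([46, 46, 412]);
translate([244, 490, 0]) cube([46, 46, 412]);
translate([1987, 157, 0]) cube([46, 46, 412]);
translate([1987, 490, 0]) cube([46, 46, 412]);


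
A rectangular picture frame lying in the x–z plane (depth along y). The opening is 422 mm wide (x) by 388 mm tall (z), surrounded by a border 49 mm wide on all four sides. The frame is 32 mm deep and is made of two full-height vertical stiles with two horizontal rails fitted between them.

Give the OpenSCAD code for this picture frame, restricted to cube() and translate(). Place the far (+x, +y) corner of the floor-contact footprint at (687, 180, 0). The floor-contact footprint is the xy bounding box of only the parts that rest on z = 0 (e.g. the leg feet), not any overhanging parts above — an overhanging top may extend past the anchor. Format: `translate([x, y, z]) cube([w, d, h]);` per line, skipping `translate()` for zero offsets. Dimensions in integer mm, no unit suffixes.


translate([167, 148, 0]) cube([49, 32, 486]);
translate([638, 148, 0]) cube([49, 32, 486]);
translate([216, 148, 0]) cube([422, 32, 49]);
translate([216, 148, 437]) cube([422, 32, 49]);


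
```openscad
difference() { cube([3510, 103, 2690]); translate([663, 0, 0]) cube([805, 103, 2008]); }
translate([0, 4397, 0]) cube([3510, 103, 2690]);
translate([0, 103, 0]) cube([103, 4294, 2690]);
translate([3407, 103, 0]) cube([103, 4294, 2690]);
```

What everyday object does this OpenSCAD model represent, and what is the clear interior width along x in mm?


A single room. The interior width is 3304 mm.

Four walls enclosing a rectangle with a door in the front wall — a room. Outside width 3510 minus two 103 mm walls gives 3304 mm.


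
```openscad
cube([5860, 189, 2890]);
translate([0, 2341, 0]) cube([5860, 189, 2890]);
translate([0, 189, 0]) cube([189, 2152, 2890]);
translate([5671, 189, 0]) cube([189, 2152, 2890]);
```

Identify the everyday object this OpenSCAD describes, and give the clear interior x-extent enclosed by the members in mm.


A house (or room) frame. The interior width is 5482 mm.

Four 2890 mm walls enclosing a rectangle with no floor or roof — a room or house frame. Outside width is 5860 mm and wall thickness is 189 mm, so the interior width is 5860 − 2 × 189 = 5482 mm.


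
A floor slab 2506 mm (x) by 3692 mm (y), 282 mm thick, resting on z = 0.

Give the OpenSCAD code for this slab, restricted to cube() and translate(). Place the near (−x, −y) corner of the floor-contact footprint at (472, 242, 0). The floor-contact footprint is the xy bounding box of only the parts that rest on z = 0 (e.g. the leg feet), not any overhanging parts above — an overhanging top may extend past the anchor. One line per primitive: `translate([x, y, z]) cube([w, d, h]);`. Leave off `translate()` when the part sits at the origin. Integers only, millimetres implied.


translate([472, 242, 0]) cube([2506, 3692, 282]);


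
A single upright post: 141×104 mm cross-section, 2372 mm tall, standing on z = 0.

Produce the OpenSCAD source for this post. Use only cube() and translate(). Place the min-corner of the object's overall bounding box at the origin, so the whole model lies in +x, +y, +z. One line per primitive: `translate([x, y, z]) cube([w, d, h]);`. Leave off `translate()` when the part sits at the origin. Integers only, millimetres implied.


cube([141, 104, 2372]);


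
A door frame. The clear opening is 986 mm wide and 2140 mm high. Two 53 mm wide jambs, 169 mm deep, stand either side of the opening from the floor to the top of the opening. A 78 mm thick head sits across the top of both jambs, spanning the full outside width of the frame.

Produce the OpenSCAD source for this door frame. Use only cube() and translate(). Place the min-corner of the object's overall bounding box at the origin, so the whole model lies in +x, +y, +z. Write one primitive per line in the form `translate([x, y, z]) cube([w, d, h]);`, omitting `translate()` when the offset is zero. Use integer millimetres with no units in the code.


cube([53, 169, 2140]);
translate([1039, 0, 0]) cube([53, 169, 2140]);
translate([0, 0, 2140]) cube([1092, 169, 78]);


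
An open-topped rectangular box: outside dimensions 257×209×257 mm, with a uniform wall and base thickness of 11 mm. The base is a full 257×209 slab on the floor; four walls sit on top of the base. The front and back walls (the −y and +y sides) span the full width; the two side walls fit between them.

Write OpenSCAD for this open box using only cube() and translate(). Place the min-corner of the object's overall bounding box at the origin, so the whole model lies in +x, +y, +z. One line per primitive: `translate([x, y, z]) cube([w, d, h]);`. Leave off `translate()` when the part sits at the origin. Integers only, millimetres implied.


cube([257, 209, 11]);
translate([0, 0, 11]) cube([257, 11, 246]);
translate([0, 198, 11]) cube([257, 11, 246]);
translate([0, 11, 11]) cube([11, 187, 246]);
translate([246, 11, 11]) cube([11, 187, 246]);


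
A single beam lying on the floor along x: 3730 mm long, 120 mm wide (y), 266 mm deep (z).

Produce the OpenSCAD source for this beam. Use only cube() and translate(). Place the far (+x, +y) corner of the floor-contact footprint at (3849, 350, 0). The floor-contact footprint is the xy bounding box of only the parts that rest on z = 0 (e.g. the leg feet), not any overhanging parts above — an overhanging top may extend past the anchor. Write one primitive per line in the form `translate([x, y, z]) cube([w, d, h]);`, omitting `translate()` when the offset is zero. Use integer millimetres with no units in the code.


translate([119, 230, 0]) cube([3730, 120, 266]);


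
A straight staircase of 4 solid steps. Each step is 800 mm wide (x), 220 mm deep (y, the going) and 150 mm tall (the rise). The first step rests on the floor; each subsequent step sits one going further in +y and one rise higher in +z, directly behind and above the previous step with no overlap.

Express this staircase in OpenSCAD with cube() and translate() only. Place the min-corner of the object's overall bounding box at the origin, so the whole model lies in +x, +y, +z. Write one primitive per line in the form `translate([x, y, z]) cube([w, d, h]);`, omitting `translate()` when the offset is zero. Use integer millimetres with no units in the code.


cube([800, 220, 150]);
translate([0, 220, 150]) cube([800, 220, 150]);
translate([0, 440, 300]) cube([800, 220, 150]);
translate([0, 660, 450]) cube([800, 220, 150]);


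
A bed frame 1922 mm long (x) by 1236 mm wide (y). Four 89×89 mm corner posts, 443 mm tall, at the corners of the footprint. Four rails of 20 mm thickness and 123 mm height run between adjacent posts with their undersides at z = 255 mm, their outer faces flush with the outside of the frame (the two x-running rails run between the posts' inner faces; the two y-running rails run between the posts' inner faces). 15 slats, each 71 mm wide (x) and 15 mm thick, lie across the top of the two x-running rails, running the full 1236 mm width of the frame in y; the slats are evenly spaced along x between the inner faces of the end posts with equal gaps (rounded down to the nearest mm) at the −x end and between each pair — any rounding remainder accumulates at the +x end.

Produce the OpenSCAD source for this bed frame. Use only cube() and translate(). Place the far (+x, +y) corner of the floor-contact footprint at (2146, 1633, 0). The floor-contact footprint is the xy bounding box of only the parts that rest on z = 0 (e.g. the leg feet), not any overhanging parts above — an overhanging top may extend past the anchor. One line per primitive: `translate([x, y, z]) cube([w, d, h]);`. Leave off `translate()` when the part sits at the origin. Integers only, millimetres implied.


// slat z = rail_z + rail_h = 255 + 123 = 378
// slat gap = ⌊(1744 − 15·71) / 16⌋ = 42
translate([224, 397, 0]) cube([89, 89, 443]);
translate([224, 1544, 0]) cube([89, 89, 443]);
translate([2057, 397, 0]) cube([89, 89, 443]);
translate([2057, 1544, 0]) cube([89, 89, 443]);
translate([313, 397, 255]) cube([1744, 20, 123]);
translate([313, 1613, 255]) cube([1744, 20, 123]);
translate([224, 486, 255]) cube([20, 1058, 123]);
translate([2126, 486, 255]) cube([20, 1058, 123]);
translate([355, 397, 378]) cube([71, 1236, 15]);
translate([468, 397, 378]) cube([71, 1236, 15]);
translate([581, 397, 378]) cube([71, 1236, 15]);
translate([694, 397, 378]) cube([71, 1236, 15]);
translate([807, 397, 378]) cube([71, 1236, 15]);
translate([920, 397, 378]) cube([71, 1236, 15]);
translate([1033, 397, 378]) cube([71, 1236, 15]);
translate([1146, 397, 378]) cube([71, 1236, 15]);
translate([1259, 397, 378]) cube([71, 1236, 15]);
translate([1372, 397, 378]) cube([71, 1236, 15]);
translate([1485, 397, 378]) cube([71, 1236, 15]);
translate([1598, 397, 378]) cube([71, 1236, 15]);
translate([1711, 397, 378]) cube([71, 1236, 15]);
translate([1824, 397, 378]) cube([71, 1236, 15]);
translate([1937, 397, 378]) cube([71, 1236, 15]);
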